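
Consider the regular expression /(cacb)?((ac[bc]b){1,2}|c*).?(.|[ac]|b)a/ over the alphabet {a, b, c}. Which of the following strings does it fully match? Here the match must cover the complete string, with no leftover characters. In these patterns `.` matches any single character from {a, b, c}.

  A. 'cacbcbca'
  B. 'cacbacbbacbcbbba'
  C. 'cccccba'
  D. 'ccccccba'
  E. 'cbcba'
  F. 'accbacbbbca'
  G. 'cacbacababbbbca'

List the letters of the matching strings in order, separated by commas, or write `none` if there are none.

A → match
B → no match
C → match
D → match
E → no match
F → match
G → no match

A, C, D, F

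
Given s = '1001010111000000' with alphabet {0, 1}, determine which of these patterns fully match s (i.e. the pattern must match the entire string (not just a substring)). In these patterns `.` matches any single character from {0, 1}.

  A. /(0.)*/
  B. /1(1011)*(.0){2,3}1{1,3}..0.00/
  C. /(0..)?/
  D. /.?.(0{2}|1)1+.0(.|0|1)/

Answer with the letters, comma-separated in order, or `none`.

A → no match
B → match
C → no match
D → no match

B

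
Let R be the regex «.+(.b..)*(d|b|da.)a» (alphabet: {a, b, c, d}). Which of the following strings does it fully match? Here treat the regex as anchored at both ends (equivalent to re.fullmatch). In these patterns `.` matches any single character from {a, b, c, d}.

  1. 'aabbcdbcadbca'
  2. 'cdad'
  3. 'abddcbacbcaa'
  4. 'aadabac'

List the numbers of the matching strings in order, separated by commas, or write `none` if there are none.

1 → no match
2 → no match — must end with 'a'
3 → no match
4 → no match — must end with 'a'

none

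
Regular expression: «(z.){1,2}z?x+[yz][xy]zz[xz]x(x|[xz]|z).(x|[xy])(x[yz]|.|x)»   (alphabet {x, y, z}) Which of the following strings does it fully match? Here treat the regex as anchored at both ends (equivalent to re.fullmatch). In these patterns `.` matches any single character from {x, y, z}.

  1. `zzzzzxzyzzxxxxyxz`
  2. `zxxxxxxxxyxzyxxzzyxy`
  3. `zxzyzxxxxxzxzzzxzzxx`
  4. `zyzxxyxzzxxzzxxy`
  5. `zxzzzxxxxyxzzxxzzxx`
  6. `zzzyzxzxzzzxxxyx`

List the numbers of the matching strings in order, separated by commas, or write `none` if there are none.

1 → match
2 → no match
3 → match
4 → match
5 → match
6 → match

1, 3, 4, 5, 6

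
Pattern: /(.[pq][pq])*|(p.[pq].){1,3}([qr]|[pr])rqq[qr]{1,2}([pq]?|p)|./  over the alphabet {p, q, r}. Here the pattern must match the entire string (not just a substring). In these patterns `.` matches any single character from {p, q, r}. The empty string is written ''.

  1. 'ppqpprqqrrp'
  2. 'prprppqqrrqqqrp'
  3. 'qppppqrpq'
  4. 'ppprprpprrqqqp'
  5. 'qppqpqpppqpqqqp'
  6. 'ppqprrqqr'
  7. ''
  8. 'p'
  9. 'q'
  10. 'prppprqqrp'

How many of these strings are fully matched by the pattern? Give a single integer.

1 → match
2 → match
3 → match
4 → match
5 → match
6 → match
7 → match
8 → match
9 → match
10 → match
Total matched: 10

10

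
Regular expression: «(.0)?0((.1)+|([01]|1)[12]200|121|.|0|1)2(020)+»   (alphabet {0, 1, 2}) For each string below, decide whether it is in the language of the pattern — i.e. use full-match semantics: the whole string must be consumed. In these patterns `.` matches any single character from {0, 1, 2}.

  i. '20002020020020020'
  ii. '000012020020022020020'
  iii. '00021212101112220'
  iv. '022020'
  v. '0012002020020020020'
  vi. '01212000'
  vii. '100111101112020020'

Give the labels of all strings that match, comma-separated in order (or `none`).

i → match
ii → no match
iii → no match — must end with '020'
iv. '022020' → match
v → match
vi. '01212000' → no match — must end with '020'
vii → match

i, iv, v, vii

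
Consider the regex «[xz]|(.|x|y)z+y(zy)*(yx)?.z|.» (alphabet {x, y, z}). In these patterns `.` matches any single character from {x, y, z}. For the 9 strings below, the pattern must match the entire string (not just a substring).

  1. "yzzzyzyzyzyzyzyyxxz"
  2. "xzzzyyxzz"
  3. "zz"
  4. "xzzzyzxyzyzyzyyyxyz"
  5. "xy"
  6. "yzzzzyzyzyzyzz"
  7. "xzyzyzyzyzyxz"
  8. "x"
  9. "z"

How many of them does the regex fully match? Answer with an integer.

6

1 → match
2. "xzzzyyxzz" → match
3. "zz" → no match
4 → no match
5. "xy" → no match
6 → match
7 → match
8. "x" → match
9. "z" → match
Total matched: 6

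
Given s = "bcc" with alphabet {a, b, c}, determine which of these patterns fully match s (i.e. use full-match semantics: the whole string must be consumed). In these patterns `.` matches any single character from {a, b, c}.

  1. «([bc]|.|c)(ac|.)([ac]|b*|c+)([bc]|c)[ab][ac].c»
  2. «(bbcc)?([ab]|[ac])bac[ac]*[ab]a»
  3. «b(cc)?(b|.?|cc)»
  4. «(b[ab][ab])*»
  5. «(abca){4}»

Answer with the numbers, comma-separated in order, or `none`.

1 → no match
2 → no match — must end with "a"
3 → match
4 → no match
5 → no match — must start with "abca"

3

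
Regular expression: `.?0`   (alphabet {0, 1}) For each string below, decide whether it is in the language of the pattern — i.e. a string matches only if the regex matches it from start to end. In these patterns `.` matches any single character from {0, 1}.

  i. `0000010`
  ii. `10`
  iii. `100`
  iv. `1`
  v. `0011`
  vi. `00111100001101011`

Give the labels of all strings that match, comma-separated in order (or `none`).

ii

i → no match
ii → match
iii → no match
iv → no match — must end with `0`
v → no match — must end with `0`
vi → no match — must end with `0`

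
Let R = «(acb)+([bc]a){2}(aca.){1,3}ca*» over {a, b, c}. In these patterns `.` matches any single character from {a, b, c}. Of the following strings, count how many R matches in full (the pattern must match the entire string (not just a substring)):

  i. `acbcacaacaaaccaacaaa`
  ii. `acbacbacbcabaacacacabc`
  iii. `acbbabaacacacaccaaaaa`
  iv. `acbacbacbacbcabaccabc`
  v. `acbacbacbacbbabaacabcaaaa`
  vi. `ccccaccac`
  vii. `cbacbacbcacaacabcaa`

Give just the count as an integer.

i → no match
ii → match
iii → match
iv → no match
v → match
vi. `ccccaccac` → no match — must start with `acb`
vii → no match — must start with `acb`
Total matched: 3

3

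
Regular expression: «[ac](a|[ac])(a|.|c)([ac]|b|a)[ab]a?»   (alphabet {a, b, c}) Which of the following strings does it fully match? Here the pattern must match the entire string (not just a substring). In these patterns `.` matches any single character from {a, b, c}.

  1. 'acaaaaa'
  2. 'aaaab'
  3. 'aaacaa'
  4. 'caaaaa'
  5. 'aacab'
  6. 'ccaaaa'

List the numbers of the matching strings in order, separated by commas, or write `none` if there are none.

2, 3, 4, 5, 6

1 → no match
2 → match
3 → match
4 → match
5 → match
6 → match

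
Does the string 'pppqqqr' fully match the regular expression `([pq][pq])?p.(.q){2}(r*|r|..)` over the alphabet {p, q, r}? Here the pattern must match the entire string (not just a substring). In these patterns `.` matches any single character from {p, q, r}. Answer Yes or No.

Yes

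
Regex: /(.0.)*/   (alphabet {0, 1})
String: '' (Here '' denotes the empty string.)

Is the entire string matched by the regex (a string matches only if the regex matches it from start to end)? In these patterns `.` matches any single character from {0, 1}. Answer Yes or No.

Yes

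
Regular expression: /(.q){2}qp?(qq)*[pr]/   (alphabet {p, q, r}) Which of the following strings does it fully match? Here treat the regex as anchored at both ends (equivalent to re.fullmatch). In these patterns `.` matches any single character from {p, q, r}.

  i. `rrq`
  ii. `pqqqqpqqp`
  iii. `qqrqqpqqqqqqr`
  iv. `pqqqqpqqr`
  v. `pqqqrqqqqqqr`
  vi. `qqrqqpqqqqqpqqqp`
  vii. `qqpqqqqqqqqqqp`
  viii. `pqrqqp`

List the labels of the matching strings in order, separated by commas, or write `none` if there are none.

ii, iii, iv, vii, viii

i. `rrq` → no match
ii. `pqqqqpqqp` → match
iii → match
iv. `pqqqqpqqr` → match
v. `pqqqrqqqqqqr` → no match
vi → no match
vii → match
viii. `pqrqqp` → match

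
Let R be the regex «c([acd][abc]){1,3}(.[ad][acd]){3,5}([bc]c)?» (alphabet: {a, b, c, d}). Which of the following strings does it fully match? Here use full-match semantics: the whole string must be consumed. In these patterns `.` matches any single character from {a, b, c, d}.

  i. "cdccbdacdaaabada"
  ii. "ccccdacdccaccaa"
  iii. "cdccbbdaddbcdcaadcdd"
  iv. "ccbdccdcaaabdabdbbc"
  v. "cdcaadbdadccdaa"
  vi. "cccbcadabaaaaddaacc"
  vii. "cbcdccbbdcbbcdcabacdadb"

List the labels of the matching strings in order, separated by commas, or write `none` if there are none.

i → no match
ii → match
iii → no match
iv → no match
v → no match
vi → no match
vii → no match

ii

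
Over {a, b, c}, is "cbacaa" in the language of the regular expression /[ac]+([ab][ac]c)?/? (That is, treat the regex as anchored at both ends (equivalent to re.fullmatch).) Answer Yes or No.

No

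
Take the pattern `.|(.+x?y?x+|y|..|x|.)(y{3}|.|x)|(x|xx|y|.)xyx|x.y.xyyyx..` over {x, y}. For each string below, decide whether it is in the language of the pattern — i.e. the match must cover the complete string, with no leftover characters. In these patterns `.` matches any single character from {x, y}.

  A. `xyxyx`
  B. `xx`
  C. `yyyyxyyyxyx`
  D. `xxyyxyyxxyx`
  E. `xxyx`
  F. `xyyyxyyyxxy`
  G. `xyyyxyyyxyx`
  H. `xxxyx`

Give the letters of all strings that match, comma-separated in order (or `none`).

A → no match
B → match
C → no match
D → no match
E → match
F → match
G → match
H → match

B, E, F, G, H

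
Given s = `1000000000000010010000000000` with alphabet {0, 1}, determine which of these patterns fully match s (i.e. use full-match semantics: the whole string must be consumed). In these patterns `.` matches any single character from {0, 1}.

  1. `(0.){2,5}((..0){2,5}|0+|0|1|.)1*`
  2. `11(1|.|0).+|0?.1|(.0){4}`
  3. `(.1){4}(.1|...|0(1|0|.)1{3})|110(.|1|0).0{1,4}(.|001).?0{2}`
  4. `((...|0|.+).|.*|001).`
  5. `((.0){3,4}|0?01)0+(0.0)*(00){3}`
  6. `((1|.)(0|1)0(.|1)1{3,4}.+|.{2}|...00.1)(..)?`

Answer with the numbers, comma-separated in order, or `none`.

4, 5

1 → no match — must start with `0`
2 → no match
3 → no match
4 → match
5 → match
6 → no match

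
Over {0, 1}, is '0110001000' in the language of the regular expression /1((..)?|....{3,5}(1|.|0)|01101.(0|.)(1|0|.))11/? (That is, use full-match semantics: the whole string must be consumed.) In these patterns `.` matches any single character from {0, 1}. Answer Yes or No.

No

Every match must start with '1', but '0110001000' does not.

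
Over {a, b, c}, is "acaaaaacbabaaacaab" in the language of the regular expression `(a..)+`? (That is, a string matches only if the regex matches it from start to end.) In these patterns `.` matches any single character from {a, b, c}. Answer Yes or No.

Yes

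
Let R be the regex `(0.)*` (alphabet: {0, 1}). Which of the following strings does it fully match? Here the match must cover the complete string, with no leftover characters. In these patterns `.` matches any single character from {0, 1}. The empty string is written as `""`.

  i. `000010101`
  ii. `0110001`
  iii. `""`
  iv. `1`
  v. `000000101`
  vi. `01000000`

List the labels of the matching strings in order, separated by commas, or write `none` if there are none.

i. `000010101` → no match
ii. `0110001` → no match
iii. `""` → match
iv. `1` → no match
v. `000000101` → no match
vi. `01000000` → match

iii, vi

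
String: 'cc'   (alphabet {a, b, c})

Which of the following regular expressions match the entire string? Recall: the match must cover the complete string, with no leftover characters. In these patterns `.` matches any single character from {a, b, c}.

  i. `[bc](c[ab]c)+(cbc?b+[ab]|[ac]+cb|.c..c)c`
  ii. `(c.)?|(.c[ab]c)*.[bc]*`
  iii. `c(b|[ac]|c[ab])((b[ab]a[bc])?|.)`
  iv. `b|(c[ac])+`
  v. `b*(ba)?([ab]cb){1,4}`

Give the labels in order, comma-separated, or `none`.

i → no match
ii → match
iii → match
iv → match
v → no match — must end with 'cb'

ii, iii, iv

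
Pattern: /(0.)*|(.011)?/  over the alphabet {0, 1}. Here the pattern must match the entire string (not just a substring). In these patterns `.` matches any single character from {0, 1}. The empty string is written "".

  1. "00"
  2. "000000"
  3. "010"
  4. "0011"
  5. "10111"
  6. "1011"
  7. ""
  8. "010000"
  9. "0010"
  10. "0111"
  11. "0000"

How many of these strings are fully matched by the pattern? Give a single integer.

7

1. "00" → match
2. "000000" → match
3. "010" → no match
4. "0011" → match
5. "10111" → no match
6. "1011" → match
7. "" → match
8. "010000" → match
9. "0010" → no match
10. "0111" → no match
11. "0000" → match
Total matched: 7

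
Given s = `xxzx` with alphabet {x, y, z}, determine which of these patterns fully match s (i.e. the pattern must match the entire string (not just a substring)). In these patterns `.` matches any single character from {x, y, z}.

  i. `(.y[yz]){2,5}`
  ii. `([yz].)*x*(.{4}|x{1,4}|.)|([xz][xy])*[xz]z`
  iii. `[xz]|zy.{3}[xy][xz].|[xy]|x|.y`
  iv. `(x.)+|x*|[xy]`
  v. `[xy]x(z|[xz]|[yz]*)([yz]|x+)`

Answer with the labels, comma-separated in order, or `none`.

i → no match
ii → match
iii → no match
iv → no match
v → match

ii, v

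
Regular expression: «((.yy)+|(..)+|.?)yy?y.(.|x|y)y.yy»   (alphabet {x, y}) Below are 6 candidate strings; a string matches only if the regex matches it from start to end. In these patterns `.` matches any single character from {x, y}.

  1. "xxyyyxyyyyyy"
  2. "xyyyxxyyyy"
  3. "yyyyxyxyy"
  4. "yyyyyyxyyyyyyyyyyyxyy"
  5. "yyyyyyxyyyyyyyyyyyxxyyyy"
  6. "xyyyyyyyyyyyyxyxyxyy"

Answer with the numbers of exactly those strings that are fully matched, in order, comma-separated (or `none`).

1 → no match
2 → match
3 → match
4 → match
5 → match
6 → no match

2, 3, 4, 5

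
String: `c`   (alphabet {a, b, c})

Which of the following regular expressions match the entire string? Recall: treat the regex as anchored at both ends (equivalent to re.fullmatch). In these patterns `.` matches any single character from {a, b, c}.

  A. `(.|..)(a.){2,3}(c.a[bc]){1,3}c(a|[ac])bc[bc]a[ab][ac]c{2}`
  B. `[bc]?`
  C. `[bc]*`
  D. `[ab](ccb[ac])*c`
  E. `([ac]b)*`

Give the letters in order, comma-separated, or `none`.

B, C

A → no match
B → match
C → match
D → no match
E → no match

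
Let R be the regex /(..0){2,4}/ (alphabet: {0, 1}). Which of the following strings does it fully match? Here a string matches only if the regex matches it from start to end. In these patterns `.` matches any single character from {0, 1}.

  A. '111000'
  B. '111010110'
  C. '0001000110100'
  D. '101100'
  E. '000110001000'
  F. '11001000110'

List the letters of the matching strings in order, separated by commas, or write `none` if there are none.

A → no match
B → no match
C → no match
D → no match
E → no match
F → no match

none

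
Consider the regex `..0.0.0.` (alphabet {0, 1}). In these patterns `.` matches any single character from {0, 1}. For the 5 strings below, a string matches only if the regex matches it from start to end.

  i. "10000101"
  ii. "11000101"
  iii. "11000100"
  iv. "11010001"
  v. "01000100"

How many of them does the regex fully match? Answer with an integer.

i → match
ii → match
iii → match
iv → match
v → match
Total matched: 5

5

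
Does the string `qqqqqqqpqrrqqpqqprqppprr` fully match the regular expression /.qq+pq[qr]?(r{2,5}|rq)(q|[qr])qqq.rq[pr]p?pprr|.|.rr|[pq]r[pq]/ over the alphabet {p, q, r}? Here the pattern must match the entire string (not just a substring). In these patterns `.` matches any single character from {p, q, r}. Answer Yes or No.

No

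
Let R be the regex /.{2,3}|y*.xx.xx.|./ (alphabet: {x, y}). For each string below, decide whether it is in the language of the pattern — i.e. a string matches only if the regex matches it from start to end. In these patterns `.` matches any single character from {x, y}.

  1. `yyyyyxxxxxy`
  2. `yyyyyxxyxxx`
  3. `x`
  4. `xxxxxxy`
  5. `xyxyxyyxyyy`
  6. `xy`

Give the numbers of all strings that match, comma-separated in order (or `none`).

1, 2, 3, 4, 6

1 → match
2 → match
3 → match
4 → match
5 → no match
6 → match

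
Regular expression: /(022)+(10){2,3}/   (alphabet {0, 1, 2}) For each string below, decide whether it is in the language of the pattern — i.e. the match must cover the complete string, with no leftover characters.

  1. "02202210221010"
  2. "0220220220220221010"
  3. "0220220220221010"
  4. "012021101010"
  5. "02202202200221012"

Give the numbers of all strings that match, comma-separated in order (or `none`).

2, 3

1 → no match
2 → match
3 → match
4 → no match — must start with "022"
5 → no match — must end with "10"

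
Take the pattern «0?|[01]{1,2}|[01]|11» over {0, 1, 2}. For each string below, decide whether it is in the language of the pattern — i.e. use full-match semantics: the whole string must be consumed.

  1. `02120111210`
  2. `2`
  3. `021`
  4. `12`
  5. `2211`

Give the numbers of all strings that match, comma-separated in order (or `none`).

1 → no match
2 → no match
3 → no match
4 → no match
5 → no match

none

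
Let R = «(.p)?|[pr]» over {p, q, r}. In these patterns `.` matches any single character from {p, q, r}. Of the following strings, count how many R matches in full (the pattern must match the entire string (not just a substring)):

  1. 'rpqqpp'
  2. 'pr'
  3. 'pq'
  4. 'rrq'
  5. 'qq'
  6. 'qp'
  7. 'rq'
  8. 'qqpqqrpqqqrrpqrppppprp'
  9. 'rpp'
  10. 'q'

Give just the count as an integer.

1 → no match
2 → no match
3 → no match
4 → no match
5 → no match
6 → match
7 → no match
8 → no match
9 → no match
10 → no match
Total matched: 1

1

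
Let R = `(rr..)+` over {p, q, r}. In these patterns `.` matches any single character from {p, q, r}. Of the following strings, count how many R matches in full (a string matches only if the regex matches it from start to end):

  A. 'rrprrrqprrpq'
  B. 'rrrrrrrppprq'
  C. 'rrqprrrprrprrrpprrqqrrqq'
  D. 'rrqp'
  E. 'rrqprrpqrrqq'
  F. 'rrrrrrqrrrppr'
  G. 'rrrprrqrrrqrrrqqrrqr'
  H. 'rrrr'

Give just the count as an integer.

A. 'rrprrrqprrpq' → match
B. 'rrrrrrrppprq' → no match
C → match
D. 'rrqp' → match
E. 'rrqprrpqrrqq' → match
F → no match
G → match
H. 'rrrr' → match
Total matched: 6

6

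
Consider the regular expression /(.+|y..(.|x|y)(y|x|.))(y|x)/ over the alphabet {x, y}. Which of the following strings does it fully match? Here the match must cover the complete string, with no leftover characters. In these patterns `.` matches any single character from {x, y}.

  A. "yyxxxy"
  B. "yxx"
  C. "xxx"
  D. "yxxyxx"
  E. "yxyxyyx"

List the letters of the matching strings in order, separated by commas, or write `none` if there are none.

A, B, C, D, E

A → match
B → match
C → match
D → match
E → match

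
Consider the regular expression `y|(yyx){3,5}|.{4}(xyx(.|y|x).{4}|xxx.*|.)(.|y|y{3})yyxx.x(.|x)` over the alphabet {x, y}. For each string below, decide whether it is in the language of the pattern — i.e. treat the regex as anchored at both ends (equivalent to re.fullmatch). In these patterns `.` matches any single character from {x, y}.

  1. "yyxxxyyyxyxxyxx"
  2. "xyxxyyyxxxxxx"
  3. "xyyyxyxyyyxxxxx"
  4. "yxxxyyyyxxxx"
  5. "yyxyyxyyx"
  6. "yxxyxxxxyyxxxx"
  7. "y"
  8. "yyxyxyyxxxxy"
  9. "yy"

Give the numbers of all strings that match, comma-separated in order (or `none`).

1 → no match
2 → no match
3 → no match
4 → no match
5 → match
6 → no match
7 → match
8 → no match
9 → no match

5, 7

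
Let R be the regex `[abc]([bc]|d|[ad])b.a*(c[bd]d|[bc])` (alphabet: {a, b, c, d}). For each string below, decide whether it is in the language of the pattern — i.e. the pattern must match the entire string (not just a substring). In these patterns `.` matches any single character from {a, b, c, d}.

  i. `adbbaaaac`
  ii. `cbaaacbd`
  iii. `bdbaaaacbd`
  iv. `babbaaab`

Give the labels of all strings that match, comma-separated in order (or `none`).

i, iii, iv

i → match
ii → no match
iii → match
iv → match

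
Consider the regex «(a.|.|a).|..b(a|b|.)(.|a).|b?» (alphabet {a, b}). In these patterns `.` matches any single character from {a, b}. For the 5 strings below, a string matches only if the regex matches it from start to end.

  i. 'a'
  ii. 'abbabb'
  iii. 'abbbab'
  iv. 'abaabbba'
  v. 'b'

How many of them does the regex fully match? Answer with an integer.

i → no match
ii → match
iii → match
iv → no match
v → match
Total matched: 3

3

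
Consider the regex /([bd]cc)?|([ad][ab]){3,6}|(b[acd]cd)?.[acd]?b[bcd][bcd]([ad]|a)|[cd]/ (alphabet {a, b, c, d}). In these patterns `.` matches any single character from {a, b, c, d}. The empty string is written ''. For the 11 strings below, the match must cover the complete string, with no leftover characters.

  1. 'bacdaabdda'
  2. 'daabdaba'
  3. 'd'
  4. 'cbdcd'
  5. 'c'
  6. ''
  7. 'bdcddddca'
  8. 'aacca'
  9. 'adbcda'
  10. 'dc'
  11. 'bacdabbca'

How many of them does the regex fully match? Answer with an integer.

1 → match
2 → no match
3 → match
4 → match
5 → match
6 → match
7 → no match
8 → no match
9 → match
10 → no match
11 → match
Total matched: 7

7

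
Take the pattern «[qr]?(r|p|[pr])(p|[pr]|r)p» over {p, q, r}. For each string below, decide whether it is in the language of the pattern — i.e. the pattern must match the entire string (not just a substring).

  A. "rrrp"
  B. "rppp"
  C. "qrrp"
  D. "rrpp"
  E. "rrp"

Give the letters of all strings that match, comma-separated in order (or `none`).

A, B, C, D, E

A → match
B → match
C → match
D → match
E → match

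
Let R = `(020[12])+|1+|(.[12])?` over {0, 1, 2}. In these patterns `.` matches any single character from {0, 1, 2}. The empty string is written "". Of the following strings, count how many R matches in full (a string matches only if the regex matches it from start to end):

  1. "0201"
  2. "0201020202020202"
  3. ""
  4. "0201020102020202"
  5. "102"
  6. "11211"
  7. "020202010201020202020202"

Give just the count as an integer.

5

1. "0201" → match
2 → match
3. "" → match
4 → match
5. "102" → no match
6. "11211" → no match
7 → match
Total matched: 5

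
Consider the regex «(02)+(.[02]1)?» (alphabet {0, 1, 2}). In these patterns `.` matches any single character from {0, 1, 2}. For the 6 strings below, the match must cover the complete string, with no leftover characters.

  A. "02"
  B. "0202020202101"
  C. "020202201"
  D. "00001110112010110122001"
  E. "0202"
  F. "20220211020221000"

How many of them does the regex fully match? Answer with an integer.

4

A. "02" → match
B → match
C. "020202201" → match
D → no match — must start with "02"
E. "0202" → match
F → no match — must start with "02"
Total matched: 4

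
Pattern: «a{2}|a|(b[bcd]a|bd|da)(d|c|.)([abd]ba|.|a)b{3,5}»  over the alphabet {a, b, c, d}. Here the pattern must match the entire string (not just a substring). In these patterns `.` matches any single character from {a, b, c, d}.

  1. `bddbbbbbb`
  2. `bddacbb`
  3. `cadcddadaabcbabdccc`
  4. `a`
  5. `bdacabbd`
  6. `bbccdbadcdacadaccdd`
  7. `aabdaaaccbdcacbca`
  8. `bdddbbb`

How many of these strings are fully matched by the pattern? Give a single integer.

1. `bddbbbbbb` → match
2. `bddacbb` → no match
3 → no match
4. `a` → match
5. `bdacabbd` → no match
6 → no match
7 → no match
8. `bdddbbb` → match
Total matched: 3

3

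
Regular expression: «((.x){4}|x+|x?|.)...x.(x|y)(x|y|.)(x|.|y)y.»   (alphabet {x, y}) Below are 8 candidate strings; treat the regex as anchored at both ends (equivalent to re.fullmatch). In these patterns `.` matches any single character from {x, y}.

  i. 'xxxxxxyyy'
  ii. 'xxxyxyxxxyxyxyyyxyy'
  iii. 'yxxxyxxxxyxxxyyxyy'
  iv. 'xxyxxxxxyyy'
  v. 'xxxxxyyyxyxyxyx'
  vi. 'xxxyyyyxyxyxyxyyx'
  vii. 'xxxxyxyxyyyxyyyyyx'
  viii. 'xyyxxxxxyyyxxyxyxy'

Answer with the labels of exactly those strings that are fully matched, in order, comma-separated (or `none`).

i → no match
ii → no match
iii → match
iv → match
v → match
vi → no match
vii → match
viii → no match

iii, iv, v, vii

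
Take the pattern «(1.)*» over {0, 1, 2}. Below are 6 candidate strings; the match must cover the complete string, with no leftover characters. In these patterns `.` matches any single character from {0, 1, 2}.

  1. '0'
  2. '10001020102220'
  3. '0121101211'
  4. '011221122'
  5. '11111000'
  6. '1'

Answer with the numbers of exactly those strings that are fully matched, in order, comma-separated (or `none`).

none

1. '0' → no match
2 → no match
3. '0121101211' → no match
4. '011221122' → no match
5. '11111000' → no match
6. '1' → no match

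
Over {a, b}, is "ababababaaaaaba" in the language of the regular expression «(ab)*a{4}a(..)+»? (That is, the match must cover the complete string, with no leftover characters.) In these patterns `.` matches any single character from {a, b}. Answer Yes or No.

Yes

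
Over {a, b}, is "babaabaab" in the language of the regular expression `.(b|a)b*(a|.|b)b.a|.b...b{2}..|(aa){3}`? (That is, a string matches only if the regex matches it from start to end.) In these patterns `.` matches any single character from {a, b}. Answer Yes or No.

No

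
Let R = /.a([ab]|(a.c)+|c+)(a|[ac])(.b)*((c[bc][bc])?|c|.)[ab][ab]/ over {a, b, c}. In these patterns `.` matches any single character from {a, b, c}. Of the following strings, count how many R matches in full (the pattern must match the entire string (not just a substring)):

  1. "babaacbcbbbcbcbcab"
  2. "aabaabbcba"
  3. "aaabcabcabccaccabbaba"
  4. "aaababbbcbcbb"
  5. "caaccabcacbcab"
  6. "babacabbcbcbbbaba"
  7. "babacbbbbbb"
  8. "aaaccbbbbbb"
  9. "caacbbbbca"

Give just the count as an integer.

3

1 → no match
2 → no match
3 → no match
4 → no match
5 → match
6 → no match
7 → match
8 → match
9 → no match
Total matched: 3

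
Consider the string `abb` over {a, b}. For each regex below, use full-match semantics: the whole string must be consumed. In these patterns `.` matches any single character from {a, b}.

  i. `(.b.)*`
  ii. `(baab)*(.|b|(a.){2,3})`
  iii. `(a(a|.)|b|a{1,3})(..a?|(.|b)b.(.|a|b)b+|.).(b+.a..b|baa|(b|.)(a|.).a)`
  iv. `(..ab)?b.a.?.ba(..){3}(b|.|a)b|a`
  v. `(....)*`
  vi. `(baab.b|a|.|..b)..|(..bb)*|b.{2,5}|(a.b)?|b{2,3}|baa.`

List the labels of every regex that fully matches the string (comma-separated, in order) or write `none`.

i → match
ii → no match
iii → no match
iv → no match
v → no match
vi → match

i, vi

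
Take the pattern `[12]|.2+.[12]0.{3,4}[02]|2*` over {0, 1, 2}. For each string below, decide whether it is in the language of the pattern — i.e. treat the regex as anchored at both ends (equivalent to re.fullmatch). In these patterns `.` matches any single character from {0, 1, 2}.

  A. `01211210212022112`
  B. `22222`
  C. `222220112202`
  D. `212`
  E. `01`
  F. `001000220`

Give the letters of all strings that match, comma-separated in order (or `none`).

A → no match
B → match
C → no match
D → no match
E → no match
F → no match

B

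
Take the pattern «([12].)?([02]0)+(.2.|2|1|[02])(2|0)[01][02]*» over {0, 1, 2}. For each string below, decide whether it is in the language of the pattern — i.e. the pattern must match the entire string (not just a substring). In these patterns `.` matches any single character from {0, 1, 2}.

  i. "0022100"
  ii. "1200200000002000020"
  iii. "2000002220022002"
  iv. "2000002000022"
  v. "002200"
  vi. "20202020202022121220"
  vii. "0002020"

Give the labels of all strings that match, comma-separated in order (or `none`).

i, ii, iii, iv, v, vi, vii

i → match
ii → match
iii → match
iv → match
v → match
vi → match
vii → match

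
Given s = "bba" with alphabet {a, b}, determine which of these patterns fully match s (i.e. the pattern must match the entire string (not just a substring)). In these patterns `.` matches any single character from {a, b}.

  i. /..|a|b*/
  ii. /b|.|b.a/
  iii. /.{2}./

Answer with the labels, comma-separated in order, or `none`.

ii, iii

i → no match
ii → match
iii → match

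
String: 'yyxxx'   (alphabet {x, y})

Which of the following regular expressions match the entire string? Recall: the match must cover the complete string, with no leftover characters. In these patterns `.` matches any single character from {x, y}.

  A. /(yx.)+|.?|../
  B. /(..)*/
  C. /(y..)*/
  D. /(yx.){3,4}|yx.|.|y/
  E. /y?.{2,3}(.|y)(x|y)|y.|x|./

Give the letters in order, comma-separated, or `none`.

A → no match
B → no match
C → no match
D → no match
E → match

E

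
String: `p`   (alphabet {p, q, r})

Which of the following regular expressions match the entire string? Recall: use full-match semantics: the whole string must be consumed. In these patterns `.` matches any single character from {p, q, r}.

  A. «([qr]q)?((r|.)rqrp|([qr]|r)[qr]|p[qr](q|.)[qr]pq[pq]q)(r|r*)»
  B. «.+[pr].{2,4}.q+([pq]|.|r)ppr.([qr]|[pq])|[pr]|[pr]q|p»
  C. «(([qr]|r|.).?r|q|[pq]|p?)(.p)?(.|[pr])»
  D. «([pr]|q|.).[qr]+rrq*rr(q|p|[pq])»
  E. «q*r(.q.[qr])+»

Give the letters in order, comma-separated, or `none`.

A → no match
B → match
C → match
D → no match
E → no match

B, C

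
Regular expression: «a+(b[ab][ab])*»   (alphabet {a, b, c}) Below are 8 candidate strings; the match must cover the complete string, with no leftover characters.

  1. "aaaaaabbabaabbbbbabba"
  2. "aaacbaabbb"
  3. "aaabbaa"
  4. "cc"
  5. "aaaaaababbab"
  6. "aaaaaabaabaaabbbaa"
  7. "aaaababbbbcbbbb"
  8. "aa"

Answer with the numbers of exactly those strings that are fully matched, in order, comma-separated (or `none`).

1, 5, 8

1 → match
2 → no match
3 → no match
4 → no match — must start with "a"
5 → match
6 → no match
7 → no match
8 → match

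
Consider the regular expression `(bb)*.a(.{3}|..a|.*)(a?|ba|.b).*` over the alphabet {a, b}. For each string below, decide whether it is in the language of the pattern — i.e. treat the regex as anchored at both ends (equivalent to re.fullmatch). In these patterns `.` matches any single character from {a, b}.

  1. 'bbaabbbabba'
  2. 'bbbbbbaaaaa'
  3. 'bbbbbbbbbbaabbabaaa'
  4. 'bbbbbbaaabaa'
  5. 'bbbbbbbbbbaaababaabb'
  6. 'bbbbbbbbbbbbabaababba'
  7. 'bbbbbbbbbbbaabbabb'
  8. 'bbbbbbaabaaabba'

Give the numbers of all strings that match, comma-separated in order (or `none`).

1, 2, 3, 4, 5, 7, 8

1. 'bbaabbbabba' → match
2. 'bbbbbbaaaaa' → match
3 → match
4. 'bbbbbbaaabaa' → match
5 → match
6 → no match
7 → match
8 → match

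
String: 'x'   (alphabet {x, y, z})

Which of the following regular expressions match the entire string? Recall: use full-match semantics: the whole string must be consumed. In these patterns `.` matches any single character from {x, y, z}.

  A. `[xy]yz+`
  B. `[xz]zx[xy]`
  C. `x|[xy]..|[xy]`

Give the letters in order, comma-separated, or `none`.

C

A → no match — must end with 'z'
B → no match
C → match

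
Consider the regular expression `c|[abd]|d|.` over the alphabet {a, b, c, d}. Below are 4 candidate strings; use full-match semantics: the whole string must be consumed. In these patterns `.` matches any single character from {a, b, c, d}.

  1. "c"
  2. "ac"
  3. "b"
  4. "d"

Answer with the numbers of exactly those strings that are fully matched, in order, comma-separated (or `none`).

1, 3, 4

1 → match
2 → no match
3 → match
4 → match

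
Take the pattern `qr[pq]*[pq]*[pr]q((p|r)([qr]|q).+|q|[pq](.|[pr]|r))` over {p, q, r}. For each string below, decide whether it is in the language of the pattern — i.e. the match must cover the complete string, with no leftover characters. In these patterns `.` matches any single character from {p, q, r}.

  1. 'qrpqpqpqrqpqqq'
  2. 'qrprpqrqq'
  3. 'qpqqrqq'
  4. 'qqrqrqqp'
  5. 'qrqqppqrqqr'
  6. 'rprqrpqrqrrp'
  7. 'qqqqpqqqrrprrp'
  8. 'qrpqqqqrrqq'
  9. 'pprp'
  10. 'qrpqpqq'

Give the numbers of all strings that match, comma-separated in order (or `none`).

1, 5, 10

1 → match
2 → no match
3 → no match — must start with 'qr'
4 → no match — must start with 'qr'
5 → match
6 → no match — must start with 'qr'
7 → no match — must start with 'qr'
8 → no match
9 → no match — must start with 'qr'
10 → match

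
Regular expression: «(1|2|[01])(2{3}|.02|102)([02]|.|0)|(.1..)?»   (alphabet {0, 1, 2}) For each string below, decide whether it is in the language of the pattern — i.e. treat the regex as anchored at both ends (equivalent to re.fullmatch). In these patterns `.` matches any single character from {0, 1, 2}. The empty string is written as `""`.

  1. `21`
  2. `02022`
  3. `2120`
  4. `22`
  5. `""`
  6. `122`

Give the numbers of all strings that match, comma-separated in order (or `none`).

1 → no match
2 → match
3 → match
4 → no match
5 → match
6 → no match

2, 3, 5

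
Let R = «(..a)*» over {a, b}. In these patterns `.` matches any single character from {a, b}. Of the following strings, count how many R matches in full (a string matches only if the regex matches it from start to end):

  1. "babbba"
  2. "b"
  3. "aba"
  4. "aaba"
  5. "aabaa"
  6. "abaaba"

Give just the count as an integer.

1 → no match
2 → no match
3 → match
4 → no match
5 → no match
6 → match
Total matched: 2

2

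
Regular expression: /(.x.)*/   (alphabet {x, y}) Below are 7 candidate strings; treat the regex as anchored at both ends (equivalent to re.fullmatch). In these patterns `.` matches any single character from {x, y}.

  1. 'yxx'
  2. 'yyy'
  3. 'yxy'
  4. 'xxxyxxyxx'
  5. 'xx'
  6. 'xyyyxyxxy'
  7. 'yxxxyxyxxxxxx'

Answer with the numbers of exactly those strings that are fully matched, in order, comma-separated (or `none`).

1 → match
2 → no match
3 → match
4 → match
5 → no match
6 → no match
7 → no match

1, 3, 4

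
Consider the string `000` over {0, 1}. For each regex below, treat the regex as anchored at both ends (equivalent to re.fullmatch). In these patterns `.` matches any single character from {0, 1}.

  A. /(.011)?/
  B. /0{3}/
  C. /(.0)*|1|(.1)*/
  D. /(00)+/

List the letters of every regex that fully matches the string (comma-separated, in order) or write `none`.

A → no match
B → match
C → no match
D → no match

B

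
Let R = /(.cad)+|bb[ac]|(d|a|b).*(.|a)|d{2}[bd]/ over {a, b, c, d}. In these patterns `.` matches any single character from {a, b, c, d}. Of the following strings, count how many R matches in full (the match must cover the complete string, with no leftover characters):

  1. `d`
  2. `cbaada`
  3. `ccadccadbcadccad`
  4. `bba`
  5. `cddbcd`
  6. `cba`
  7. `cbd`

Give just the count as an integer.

1 → no match
2 → no match
3 → match
4 → match
5 → no match
6 → no match
7 → no match
Total matched: 2

2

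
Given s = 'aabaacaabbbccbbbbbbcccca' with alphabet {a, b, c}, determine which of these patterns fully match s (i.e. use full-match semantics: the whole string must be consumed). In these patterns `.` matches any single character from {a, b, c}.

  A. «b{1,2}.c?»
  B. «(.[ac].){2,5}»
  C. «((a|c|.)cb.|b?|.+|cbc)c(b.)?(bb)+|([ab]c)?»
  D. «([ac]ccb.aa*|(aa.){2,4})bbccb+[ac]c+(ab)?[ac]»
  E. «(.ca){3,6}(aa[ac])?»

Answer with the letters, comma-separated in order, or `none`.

A → no match — must start with 'b'
B → no match
C → no match
D → match
E → no match

D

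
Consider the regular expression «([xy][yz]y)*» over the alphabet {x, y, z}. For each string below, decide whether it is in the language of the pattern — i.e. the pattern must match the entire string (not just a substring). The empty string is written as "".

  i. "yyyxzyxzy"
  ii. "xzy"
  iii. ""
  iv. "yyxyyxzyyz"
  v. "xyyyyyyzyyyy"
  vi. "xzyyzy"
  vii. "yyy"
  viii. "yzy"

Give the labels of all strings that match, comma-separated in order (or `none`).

i, ii, iii, v, vi, vii, viii

i → match
ii → match
iii → match
iv → no match
v → match
vi → match
vii → match
viii → match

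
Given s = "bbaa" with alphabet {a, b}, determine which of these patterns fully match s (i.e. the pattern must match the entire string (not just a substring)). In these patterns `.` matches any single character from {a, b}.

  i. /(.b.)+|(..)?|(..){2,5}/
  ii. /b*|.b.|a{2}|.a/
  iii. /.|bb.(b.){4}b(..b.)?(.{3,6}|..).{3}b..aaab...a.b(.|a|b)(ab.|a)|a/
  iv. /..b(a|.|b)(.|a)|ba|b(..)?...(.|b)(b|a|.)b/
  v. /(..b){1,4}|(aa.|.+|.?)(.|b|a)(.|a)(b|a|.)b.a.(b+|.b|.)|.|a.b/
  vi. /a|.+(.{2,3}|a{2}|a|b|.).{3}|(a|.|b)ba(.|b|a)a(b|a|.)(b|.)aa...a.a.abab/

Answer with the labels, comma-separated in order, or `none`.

i → match
ii → no match
iii → no match
iv → no match
v → no match
vi → no match

i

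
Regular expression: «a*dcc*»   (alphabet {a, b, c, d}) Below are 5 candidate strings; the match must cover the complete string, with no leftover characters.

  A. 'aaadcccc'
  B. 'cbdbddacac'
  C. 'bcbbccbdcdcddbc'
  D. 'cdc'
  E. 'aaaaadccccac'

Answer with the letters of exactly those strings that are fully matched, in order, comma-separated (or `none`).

A → match
B → no match
C → no match
D → no match
E → no match

A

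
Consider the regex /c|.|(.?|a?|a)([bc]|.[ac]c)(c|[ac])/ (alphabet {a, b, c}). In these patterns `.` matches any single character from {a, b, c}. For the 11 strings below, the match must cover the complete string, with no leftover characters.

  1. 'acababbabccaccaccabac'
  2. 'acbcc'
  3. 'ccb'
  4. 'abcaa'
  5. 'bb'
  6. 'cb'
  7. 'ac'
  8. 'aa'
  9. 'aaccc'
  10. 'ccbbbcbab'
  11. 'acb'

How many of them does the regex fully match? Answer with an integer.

1 → no match
2 → no match
3 → no match
4 → no match
5 → no match
6 → no match
7 → no match
8 → no match
9 → match
10 → no match
11 → no match
Total matched: 1

1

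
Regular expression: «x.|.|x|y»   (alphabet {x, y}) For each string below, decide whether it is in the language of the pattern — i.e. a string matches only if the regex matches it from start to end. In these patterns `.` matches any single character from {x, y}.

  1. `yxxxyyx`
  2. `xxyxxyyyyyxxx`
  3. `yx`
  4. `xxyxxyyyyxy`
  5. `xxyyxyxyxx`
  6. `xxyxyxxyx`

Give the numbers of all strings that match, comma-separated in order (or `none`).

1. `yxxxyyx` → no match
2 → no match
3. `yx` → no match
4. `xxyxxyyyyxy` → no match
5. `xxyyxyxyxx` → no match
6. `xxyxyxxyx` → no match

none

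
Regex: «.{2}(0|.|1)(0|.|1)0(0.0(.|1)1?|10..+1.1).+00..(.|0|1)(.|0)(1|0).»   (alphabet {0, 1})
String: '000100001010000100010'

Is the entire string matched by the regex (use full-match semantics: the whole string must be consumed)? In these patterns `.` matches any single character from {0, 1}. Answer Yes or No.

Yes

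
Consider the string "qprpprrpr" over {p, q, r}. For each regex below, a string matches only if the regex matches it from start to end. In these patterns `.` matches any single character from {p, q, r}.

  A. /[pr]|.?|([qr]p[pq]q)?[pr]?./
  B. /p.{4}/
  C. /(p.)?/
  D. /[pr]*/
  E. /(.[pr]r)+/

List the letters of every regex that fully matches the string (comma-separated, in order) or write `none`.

E

A → no match
B → no match — must start with "p"
C → no match
D → no match
E → match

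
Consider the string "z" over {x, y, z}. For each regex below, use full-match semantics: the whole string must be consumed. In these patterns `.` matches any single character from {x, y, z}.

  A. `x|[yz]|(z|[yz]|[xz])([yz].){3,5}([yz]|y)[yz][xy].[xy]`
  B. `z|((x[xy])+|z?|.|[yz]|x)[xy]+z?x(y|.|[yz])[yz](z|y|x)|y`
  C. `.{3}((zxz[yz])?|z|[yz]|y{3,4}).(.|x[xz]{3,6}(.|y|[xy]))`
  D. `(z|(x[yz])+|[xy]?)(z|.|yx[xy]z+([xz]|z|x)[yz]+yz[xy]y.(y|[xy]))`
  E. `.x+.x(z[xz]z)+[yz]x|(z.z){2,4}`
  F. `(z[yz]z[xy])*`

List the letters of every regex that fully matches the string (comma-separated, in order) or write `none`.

A, B, D

A → match
B → match
C → no match
D → match
E → no match
F → no match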